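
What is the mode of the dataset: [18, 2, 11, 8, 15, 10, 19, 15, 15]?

15

Step 1: Count the frequency of each value:
  2: appears 1 time(s)
  8: appears 1 time(s)
  10: appears 1 time(s)
  11: appears 1 time(s)
  15: appears 3 time(s)
  18: appears 1 time(s)
  19: appears 1 time(s)
Step 2: The value 15 appears most frequently (3 times).
Step 3: Mode = 15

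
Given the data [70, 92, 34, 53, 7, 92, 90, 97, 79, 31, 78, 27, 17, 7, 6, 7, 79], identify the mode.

7

Step 1: Count the frequency of each value:
  6: appears 1 time(s)
  7: appears 3 time(s)
  17: appears 1 time(s)
  27: appears 1 time(s)
  31: appears 1 time(s)
  34: appears 1 time(s)
  53: appears 1 time(s)
  70: appears 1 time(s)
  78: appears 1 time(s)
  79: appears 2 time(s)
  90: appears 1 time(s)
  92: appears 2 time(s)
  97: appears 1 time(s)
Step 2: The value 7 appears most frequently (3 times).
Step 3: Mode = 7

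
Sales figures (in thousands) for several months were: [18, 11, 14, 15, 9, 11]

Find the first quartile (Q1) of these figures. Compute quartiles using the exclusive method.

10.5

Step 1: Sort the data: [9, 11, 11, 14, 15, 18]
Step 2: n = 6
Step 3: Using the exclusive quartile method:
  Q1 = 10.5
  Q2 (median) = 12.5
  Q3 = 15.75
  IQR = Q3 - Q1 = 15.75 - 10.5 = 5.25
Step 4: Q1 = 10.5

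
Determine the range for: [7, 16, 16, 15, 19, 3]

16

Step 1: Identify the maximum value: max = 19
Step 2: Identify the minimum value: min = 3
Step 3: Range = max - min = 19 - 3 = 16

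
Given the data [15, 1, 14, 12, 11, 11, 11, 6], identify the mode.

11

Step 1: Count the frequency of each value:
  1: appears 1 time(s)
  6: appears 1 time(s)
  11: appears 3 time(s)
  12: appears 1 time(s)
  14: appears 1 time(s)
  15: appears 1 time(s)
Step 2: The value 11 appears most frequently (3 times).
Step 3: Mode = 11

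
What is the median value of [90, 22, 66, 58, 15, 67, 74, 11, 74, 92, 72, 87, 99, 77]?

73

Step 1: Sort the data in ascending order: [11, 15, 22, 58, 66, 67, 72, 74, 74, 77, 87, 90, 92, 99]
Step 2: The number of values is n = 14.
Step 3: Since n is even, the median is the average of positions 7 and 8:
  Median = (72 + 74) / 2 = 73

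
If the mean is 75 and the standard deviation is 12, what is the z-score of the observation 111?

3

Step 1: Recall the z-score formula: z = (x - mu) / sigma
Step 2: Substitute values: z = (111 - 75) / 12
Step 3: z = 36 / 12 = 3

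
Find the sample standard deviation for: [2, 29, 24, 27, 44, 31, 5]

14.8484

Step 1: Compute the mean: 23.1429
Step 2: Sum of squared deviations from the mean: 1322.8571
Step 3: Sample variance = 1322.8571 / 6 = 220.4762
Step 4: Standard deviation = sqrt(220.4762) = 14.8484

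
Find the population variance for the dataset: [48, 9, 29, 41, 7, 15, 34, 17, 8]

209.2099

Step 1: Compute the mean: (48 + 9 + 29 + 41 + 7 + 15 + 34 + 17 + 8) / 9 = 23.1111
Step 2: Compute squared deviations from the mean:
  (48 - 23.1111)^2 = 619.4568
  (9 - 23.1111)^2 = 199.1235
  (29 - 23.1111)^2 = 34.679
  (41 - 23.1111)^2 = 320.0123
  (7 - 23.1111)^2 = 259.5679
  (15 - 23.1111)^2 = 65.7901
  (34 - 23.1111)^2 = 118.5679
  (17 - 23.1111)^2 = 37.3457
  (8 - 23.1111)^2 = 228.3457
Step 3: Sum of squared deviations = 1882.8889
Step 4: Population variance = 1882.8889 / 9 = 209.2099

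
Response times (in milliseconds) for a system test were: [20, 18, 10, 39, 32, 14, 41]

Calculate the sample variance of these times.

153.4762

Step 1: Compute the mean: (20 + 18 + 10 + 39 + 32 + 14 + 41) / 7 = 24.8571
Step 2: Compute squared deviations from the mean:
  (20 - 24.8571)^2 = 23.5918
  (18 - 24.8571)^2 = 47.0204
  (10 - 24.8571)^2 = 220.7347
  (39 - 24.8571)^2 = 200.0204
  (32 - 24.8571)^2 = 51.0204
  (14 - 24.8571)^2 = 117.8776
  (41 - 24.8571)^2 = 260.5918
Step 3: Sum of squared deviations = 920.8571
Step 4: Sample variance = 920.8571 / 6 = 153.4762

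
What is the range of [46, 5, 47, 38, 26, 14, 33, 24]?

42

Step 1: Identify the maximum value: max = 47
Step 2: Identify the minimum value: min = 5
Step 3: Range = max - min = 47 - 5 = 42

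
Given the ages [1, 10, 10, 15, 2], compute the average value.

7.6

Step 1: Sum all values: 1 + 10 + 10 + 15 + 2 = 38
Step 2: Count the number of values: n = 5
Step 3: Mean = sum / n = 38 / 5 = 7.6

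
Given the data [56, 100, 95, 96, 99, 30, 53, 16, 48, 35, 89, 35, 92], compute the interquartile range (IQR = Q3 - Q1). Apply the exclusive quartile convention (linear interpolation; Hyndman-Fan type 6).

60.5

Step 1: Sort the data: [16, 30, 35, 35, 48, 53, 56, 89, 92, 95, 96, 99, 100]
Step 2: n = 13
Step 3: Using the exclusive quartile method:
  Q1 = 35
  Q2 (median) = 56
  Q3 = 95.5
  IQR = Q3 - Q1 = 95.5 - 35 = 60.5
Step 4: IQR = 60.5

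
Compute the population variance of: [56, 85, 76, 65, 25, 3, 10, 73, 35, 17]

813.65

Step 1: Compute the mean: (56 + 85 + 76 + 65 + 25 + 3 + 10 + 73 + 35 + 17) / 10 = 44.5
Step 2: Compute squared deviations from the mean:
  (56 - 44.5)^2 = 132.25
  (85 - 44.5)^2 = 1640.25
  (76 - 44.5)^2 = 992.25
  (65 - 44.5)^2 = 420.25
  (25 - 44.5)^2 = 380.25
  (3 - 44.5)^2 = 1722.25
  (10 - 44.5)^2 = 1190.25
  (73 - 44.5)^2 = 812.25
  (35 - 44.5)^2 = 90.25
  (17 - 44.5)^2 = 756.25
Step 3: Sum of squared deviations = 8136.5
Step 4: Population variance = 8136.5 / 10 = 813.65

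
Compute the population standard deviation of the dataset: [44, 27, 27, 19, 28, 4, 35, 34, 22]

10.6458

Step 1: Compute the mean: 26.6667
Step 2: Sum of squared deviations from the mean: 1020
Step 3: Population variance = 1020 / 9 = 113.3333
Step 4: Standard deviation = sqrt(113.3333) = 10.6458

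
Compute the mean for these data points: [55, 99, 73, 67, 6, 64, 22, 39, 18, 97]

54

Step 1: Sum all values: 55 + 99 + 73 + 67 + 6 + 64 + 22 + 39 + 18 + 97 = 540
Step 2: Count the number of values: n = 10
Step 3: Mean = sum / n = 540 / 10 = 54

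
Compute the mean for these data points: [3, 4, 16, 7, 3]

6.6

Step 1: Sum all values: 3 + 4 + 16 + 7 + 3 = 33
Step 2: Count the number of values: n = 5
Step 3: Mean = sum / n = 33 / 5 = 6.6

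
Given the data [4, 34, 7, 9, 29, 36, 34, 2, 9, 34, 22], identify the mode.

34

Step 1: Count the frequency of each value:
  2: appears 1 time(s)
  4: appears 1 time(s)
  7: appears 1 time(s)
  9: appears 2 time(s)
  22: appears 1 time(s)
  29: appears 1 time(s)
  34: appears 3 time(s)
  36: appears 1 time(s)
Step 2: The value 34 appears most frequently (3 times).
Step 3: Mode = 34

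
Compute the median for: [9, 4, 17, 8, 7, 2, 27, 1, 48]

8

Step 1: Sort the data in ascending order: [1, 2, 4, 7, 8, 9, 17, 27, 48]
Step 2: The number of values is n = 9.
Step 3: Since n is odd, the median is the middle value at position 5: 8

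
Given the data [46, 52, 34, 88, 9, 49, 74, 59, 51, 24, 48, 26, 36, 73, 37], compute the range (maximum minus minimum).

79

Step 1: Identify the maximum value: max = 88
Step 2: Identify the minimum value: min = 9
Step 3: Range = max - min = 88 - 9 = 79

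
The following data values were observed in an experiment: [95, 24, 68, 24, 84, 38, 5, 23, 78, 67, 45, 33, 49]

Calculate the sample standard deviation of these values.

27.5693

Step 1: Compute the mean: 48.6923
Step 2: Sum of squared deviations from the mean: 9120.7692
Step 3: Sample variance = 9120.7692 / 12 = 760.0641
Step 4: Standard deviation = sqrt(760.0641) = 27.5693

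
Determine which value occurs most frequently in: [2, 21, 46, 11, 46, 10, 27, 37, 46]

46

Step 1: Count the frequency of each value:
  2: appears 1 time(s)
  10: appears 1 time(s)
  11: appears 1 time(s)
  21: appears 1 time(s)
  27: appears 1 time(s)
  37: appears 1 time(s)
  46: appears 3 time(s)
Step 2: The value 46 appears most frequently (3 times).
Step 3: Mode = 46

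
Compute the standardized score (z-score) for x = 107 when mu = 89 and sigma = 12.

1.5

Step 1: Recall the z-score formula: z = (x - mu) / sigma
Step 2: Substitute values: z = (107 - 89) / 12
Step 3: z = 18 / 12 = 1.5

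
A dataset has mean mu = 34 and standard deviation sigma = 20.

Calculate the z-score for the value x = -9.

-2.15

Step 1: Recall the z-score formula: z = (x - mu) / sigma
Step 2: Substitute values: z = (-9 - 34) / 20
Step 3: z = -43 / 20 = -2.15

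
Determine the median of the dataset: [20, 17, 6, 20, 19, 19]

19

Step 1: Sort the data in ascending order: [6, 17, 19, 19, 20, 20]
Step 2: The number of values is n = 6.
Step 3: Since n is even, the median is the average of positions 3 and 4:
  Median = (19 + 19) / 2 = 19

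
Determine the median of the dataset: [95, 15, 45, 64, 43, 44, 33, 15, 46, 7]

43.5

Step 1: Sort the data in ascending order: [7, 15, 15, 33, 43, 44, 45, 46, 64, 95]
Step 2: The number of values is n = 10.
Step 3: Since n is even, the median is the average of positions 5 and 6:
  Median = (43 + 44) / 2 = 43.5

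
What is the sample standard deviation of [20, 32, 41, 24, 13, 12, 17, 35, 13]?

10.7005

Step 1: Compute the mean: 23
Step 2: Sum of squared deviations from the mean: 916
Step 3: Sample variance = 916 / 8 = 114.5
Step 4: Standard deviation = sqrt(114.5) = 10.7005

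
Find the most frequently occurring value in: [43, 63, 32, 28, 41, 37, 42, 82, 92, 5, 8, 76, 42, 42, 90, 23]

42

Step 1: Count the frequency of each value:
  5: appears 1 time(s)
  8: appears 1 time(s)
  23: appears 1 time(s)
  28: appears 1 time(s)
  32: appears 1 time(s)
  37: appears 1 time(s)
  41: appears 1 time(s)
  42: appears 3 time(s)
  43: appears 1 time(s)
  63: appears 1 time(s)
  76: appears 1 time(s)
  82: appears 1 time(s)
  90: appears 1 time(s)
  92: appears 1 time(s)
Step 2: The value 42 appears most frequently (3 times).
Step 3: Mode = 42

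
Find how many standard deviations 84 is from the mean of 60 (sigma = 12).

2

Step 1: Recall the z-score formula: z = (x - mu) / sigma
Step 2: Substitute values: z = (84 - 60) / 12
Step 3: z = 24 / 12 = 2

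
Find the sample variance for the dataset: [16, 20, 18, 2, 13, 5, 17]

47.3333

Step 1: Compute the mean: (16 + 20 + 18 + 2 + 13 + 5 + 17) / 7 = 13
Step 2: Compute squared deviations from the mean:
  (16 - 13)^2 = 9
  (20 - 13)^2 = 49
  (18 - 13)^2 = 25
  (2 - 13)^2 = 121
  (13 - 13)^2 = 0
  (5 - 13)^2 = 64
  (17 - 13)^2 = 16
Step 3: Sum of squared deviations = 284
Step 4: Sample variance = 284 / 6 = 47.3333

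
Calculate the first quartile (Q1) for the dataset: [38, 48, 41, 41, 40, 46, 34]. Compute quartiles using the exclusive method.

38

Step 1: Sort the data: [34, 38, 40, 41, 41, 46, 48]
Step 2: n = 7
Step 3: Using the exclusive quartile method:
  Q1 = 38
  Q2 (median) = 41
  Q3 = 46
  IQR = Q3 - Q1 = 46 - 38 = 8
Step 4: Q1 = 38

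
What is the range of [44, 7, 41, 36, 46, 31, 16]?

39

Step 1: Identify the maximum value: max = 46
Step 2: Identify the minimum value: min = 7
Step 3: Range = max - min = 46 - 7 = 39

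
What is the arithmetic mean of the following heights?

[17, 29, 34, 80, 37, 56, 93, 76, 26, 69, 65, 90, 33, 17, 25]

49.8

Step 1: Sum all values: 17 + 29 + 34 + 80 + 37 + 56 + 93 + 76 + 26 + 69 + 65 + 90 + 33 + 17 + 25 = 747
Step 2: Count the number of values: n = 15
Step 3: Mean = sum / n = 747 / 15 = 49.8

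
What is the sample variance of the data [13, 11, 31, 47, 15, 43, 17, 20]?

195.9821

Step 1: Compute the mean: (13 + 11 + 31 + 47 + 15 + 43 + 17 + 20) / 8 = 24.625
Step 2: Compute squared deviations from the mean:
  (13 - 24.625)^2 = 135.1406
  (11 - 24.625)^2 = 185.6406
  (31 - 24.625)^2 = 40.6406
  (47 - 24.625)^2 = 500.6406
  (15 - 24.625)^2 = 92.6406
  (43 - 24.625)^2 = 337.6406
  (17 - 24.625)^2 = 58.1406
  (20 - 24.625)^2 = 21.3906
Step 3: Sum of squared deviations = 1371.875
Step 4: Sample variance = 1371.875 / 7 = 195.9821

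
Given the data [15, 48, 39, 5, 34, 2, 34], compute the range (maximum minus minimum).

46

Step 1: Identify the maximum value: max = 48
Step 2: Identify the minimum value: min = 2
Step 3: Range = max - min = 48 - 2 = 46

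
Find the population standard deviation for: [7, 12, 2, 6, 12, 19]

5.4365

Step 1: Compute the mean: 9.6667
Step 2: Sum of squared deviations from the mean: 177.3333
Step 3: Population variance = 177.3333 / 6 = 29.5556
Step 4: Standard deviation = sqrt(29.5556) = 5.4365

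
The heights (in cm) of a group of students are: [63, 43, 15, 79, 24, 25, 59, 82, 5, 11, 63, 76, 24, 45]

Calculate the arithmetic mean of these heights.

43.8571

Step 1: Sum all values: 63 + 43 + 15 + 79 + 24 + 25 + 59 + 82 + 5 + 11 + 63 + 76 + 24 + 45 = 614
Step 2: Count the number of values: n = 14
Step 3: Mean = sum / n = 614 / 14 = 43.8571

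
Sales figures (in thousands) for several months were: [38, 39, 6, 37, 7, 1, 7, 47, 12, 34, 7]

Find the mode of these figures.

7

Step 1: Count the frequency of each value:
  1: appears 1 time(s)
  6: appears 1 time(s)
  7: appears 3 time(s)
  12: appears 1 time(s)
  34: appears 1 time(s)
  37: appears 1 time(s)
  38: appears 1 time(s)
  39: appears 1 time(s)
  47: appears 1 time(s)
Step 2: The value 7 appears most frequently (3 times).
Step 3: Mode = 7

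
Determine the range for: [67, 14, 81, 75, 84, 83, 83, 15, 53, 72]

70

Step 1: Identify the maximum value: max = 84
Step 2: Identify the minimum value: min = 14
Step 3: Range = max - min = 84 - 14 = 70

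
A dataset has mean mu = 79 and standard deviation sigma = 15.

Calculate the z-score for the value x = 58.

-1.4

Step 1: Recall the z-score formula: z = (x - mu) / sigma
Step 2: Substitute values: z = (58 - 79) / 15
Step 3: z = -21 / 15 = -1.4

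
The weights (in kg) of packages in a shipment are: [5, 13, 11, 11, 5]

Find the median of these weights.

11

Step 1: Sort the data in ascending order: [5, 5, 11, 11, 13]
Step 2: The number of values is n = 5.
Step 3: Since n is odd, the median is the middle value at position 3: 11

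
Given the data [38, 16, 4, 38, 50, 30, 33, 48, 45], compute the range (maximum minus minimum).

46

Step 1: Identify the maximum value: max = 50
Step 2: Identify the minimum value: min = 4
Step 3: Range = max - min = 50 - 4 = 46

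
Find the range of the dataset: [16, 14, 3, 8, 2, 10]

14

Step 1: Identify the maximum value: max = 16
Step 2: Identify the minimum value: min = 2
Step 3: Range = max - min = 16 - 2 = 14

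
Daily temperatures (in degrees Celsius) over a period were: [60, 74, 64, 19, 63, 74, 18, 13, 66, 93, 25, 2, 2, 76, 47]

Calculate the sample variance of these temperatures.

914.2571

Step 1: Compute the mean: (60 + 74 + 64 + 19 + 63 + 74 + 18 + 13 + 66 + 93 + 25 + 2 + 2 + 76 + 47) / 15 = 46.4
Step 2: Compute squared deviations from the mean:
  (60 - 46.4)^2 = 184.96
  (74 - 46.4)^2 = 761.76
  (64 - 46.4)^2 = 309.76
  (19 - 46.4)^2 = 750.76
  (63 - 46.4)^2 = 275.56
  (74 - 46.4)^2 = 761.76
  (18 - 46.4)^2 = 806.56
  (13 - 46.4)^2 = 1115.56
  (66 - 46.4)^2 = 384.16
  (93 - 46.4)^2 = 2171.56
  (25 - 46.4)^2 = 457.96
  (2 - 46.4)^2 = 1971.36
  (2 - 46.4)^2 = 1971.36
  (76 - 46.4)^2 = 876.16
  (47 - 46.4)^2 = 0.36
Step 3: Sum of squared deviations = 12799.6
Step 4: Sample variance = 12799.6 / 14 = 914.2571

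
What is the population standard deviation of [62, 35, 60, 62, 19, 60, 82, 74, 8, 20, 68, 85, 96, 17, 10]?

28.6214

Step 1: Compute the mean: 50.5333
Step 2: Sum of squared deviations from the mean: 12287.7333
Step 3: Population variance = 12287.7333 / 15 = 819.1822
Step 4: Standard deviation = sqrt(819.1822) = 28.6214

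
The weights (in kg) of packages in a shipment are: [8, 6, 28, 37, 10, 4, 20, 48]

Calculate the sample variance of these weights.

261.8393

Step 1: Compute the mean: (8 + 6 + 28 + 37 + 10 + 4 + 20 + 48) / 8 = 20.125
Step 2: Compute squared deviations from the mean:
  (8 - 20.125)^2 = 147.0156
  (6 - 20.125)^2 = 199.5156
  (28 - 20.125)^2 = 62.0156
  (37 - 20.125)^2 = 284.7656
  (10 - 20.125)^2 = 102.5156
  (4 - 20.125)^2 = 260.0156
  (20 - 20.125)^2 = 0.0156
  (48 - 20.125)^2 = 777.0156
Step 3: Sum of squared deviations = 1832.875
Step 4: Sample variance = 1832.875 / 7 = 261.8393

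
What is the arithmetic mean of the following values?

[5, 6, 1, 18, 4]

6.8

Step 1: Sum all values: 5 + 6 + 1 + 18 + 4 = 34
Step 2: Count the number of values: n = 5
Step 3: Mean = sum / n = 34 / 5 = 6.8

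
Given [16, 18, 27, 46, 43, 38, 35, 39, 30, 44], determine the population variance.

101.04

Step 1: Compute the mean: (16 + 18 + 27 + 46 + 43 + 38 + 35 + 39 + 30 + 44) / 10 = 33.6
Step 2: Compute squared deviations from the mean:
  (16 - 33.6)^2 = 309.76
  (18 - 33.6)^2 = 243.36
  (27 - 33.6)^2 = 43.56
  (46 - 33.6)^2 = 153.76
  (43 - 33.6)^2 = 88.36
  (38 - 33.6)^2 = 19.36
  (35 - 33.6)^2 = 1.96
  (39 - 33.6)^2 = 29.16
  (30 - 33.6)^2 = 12.96
  (44 - 33.6)^2 = 108.16
Step 3: Sum of squared deviations = 1010.4
Step 4: Population variance = 1010.4 / 10 = 101.04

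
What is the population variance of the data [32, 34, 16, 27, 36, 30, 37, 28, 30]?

34.8889

Step 1: Compute the mean: (32 + 34 + 16 + 27 + 36 + 30 + 37 + 28 + 30) / 9 = 30
Step 2: Compute squared deviations from the mean:
  (32 - 30)^2 = 4
  (34 - 30)^2 = 16
  (16 - 30)^2 = 196
  (27 - 30)^2 = 9
  (36 - 30)^2 = 36
  (30 - 30)^2 = 0
  (37 - 30)^2 = 49
  (28 - 30)^2 = 4
  (30 - 30)^2 = 0
Step 3: Sum of squared deviations = 314
Step 4: Population variance = 314 / 9 = 34.8889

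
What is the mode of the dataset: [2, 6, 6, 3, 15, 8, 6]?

6

Step 1: Count the frequency of each value:
  2: appears 1 time(s)
  3: appears 1 time(s)
  6: appears 3 time(s)
  8: appears 1 time(s)
  15: appears 1 time(s)
Step 2: The value 6 appears most frequently (3 times).
Step 3: Mode = 6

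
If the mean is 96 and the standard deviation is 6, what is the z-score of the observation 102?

1

Step 1: Recall the z-score formula: z = (x - mu) / sigma
Step 2: Substitute values: z = (102 - 96) / 6
Step 3: z = 6 / 6 = 1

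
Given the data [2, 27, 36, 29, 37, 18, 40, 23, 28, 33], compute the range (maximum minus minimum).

38

Step 1: Identify the maximum value: max = 40
Step 2: Identify the minimum value: min = 2
Step 3: Range = max - min = 40 - 2 = 38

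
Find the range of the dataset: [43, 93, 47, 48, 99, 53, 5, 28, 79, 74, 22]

94

Step 1: Identify the maximum value: max = 99
Step 2: Identify the minimum value: min = 5
Step 3: Range = max - min = 99 - 5 = 94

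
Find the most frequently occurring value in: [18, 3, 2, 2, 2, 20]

2

Step 1: Count the frequency of each value:
  2: appears 3 time(s)
  3: appears 1 time(s)
  18: appears 1 time(s)
  20: appears 1 time(s)
Step 2: The value 2 appears most frequently (3 times).
Step 3: Mode = 2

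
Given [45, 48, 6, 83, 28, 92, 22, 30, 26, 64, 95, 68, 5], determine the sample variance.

960.0769

Step 1: Compute the mean: (45 + 48 + 6 + 83 + 28 + 92 + 22 + 30 + 26 + 64 + 95 + 68 + 5) / 13 = 47.0769
Step 2: Compute squared deviations from the mean:
  (45 - 47.0769)^2 = 4.3136
  (48 - 47.0769)^2 = 0.8521
  (6 - 47.0769)^2 = 1687.3136
  (83 - 47.0769)^2 = 1290.4675
  (28 - 47.0769)^2 = 363.929
  (92 - 47.0769)^2 = 2018.0828
  (22 - 47.0769)^2 = 628.8521
  (30 - 47.0769)^2 = 291.6213
  (26 - 47.0769)^2 = 444.2367
  (64 - 47.0769)^2 = 286.3905
  (95 - 47.0769)^2 = 2296.6213
  (68 - 47.0769)^2 = 437.7751
  (5 - 47.0769)^2 = 1770.4675
Step 3: Sum of squared deviations = 11520.9231
Step 4: Sample variance = 11520.9231 / 12 = 960.0769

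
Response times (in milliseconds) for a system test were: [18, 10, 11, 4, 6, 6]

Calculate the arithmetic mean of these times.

9.1667

Step 1: Sum all values: 18 + 10 + 11 + 4 + 6 + 6 = 55
Step 2: Count the number of values: n = 6
Step 3: Mean = sum / n = 55 / 6 = 9.1667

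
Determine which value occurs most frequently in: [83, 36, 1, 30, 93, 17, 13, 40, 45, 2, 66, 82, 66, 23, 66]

66

Step 1: Count the frequency of each value:
  1: appears 1 time(s)
  2: appears 1 time(s)
  13: appears 1 time(s)
  17: appears 1 time(s)
  23: appears 1 time(s)
  30: appears 1 time(s)
  36: appears 1 time(s)
  40: appears 1 time(s)
  45: appears 1 time(s)
  66: appears 3 time(s)
  82: appears 1 time(s)
  83: appears 1 time(s)
  93: appears 1 time(s)
Step 2: The value 66 appears most frequently (3 times).
Step 3: Mode = 66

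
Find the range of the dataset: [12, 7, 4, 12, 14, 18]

14

Step 1: Identify the maximum value: max = 18
Step 2: Identify the minimum value: min = 4
Step 3: Range = max - min = 18 - 4 = 14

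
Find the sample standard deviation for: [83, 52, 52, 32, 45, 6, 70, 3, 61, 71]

26.8545

Step 1: Compute the mean: 47.5
Step 2: Sum of squared deviations from the mean: 6490.5
Step 3: Sample variance = 6490.5 / 9 = 721.1667
Step 4: Standard deviation = sqrt(721.1667) = 26.8545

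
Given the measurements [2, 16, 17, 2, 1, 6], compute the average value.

7.3333

Step 1: Sum all values: 2 + 16 + 17 + 2 + 1 + 6 = 44
Step 2: Count the number of values: n = 6
Step 3: Mean = sum / n = 44 / 6 = 7.3333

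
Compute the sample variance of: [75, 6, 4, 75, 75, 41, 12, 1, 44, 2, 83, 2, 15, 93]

1272.8352

Step 1: Compute the mean: (75 + 6 + 4 + 75 + 75 + 41 + 12 + 1 + 44 + 2 + 83 + 2 + 15 + 93) / 14 = 37.7143
Step 2: Compute squared deviations from the mean:
  (75 - 37.7143)^2 = 1390.2245
  (6 - 37.7143)^2 = 1005.7959
  (4 - 37.7143)^2 = 1136.6531
  (75 - 37.7143)^2 = 1390.2245
  (75 - 37.7143)^2 = 1390.2245
  (41 - 37.7143)^2 = 10.7959
  (12 - 37.7143)^2 = 661.2245
  (1 - 37.7143)^2 = 1347.9388
  (44 - 37.7143)^2 = 39.5102
  (2 - 37.7143)^2 = 1275.5102
  (83 - 37.7143)^2 = 2050.7959
  (2 - 37.7143)^2 = 1275.5102
  (15 - 37.7143)^2 = 515.9388
  (93 - 37.7143)^2 = 3056.5102
Step 3: Sum of squared deviations = 16546.8571
Step 4: Sample variance = 16546.8571 / 13 = 1272.8352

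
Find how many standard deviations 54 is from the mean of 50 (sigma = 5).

0.8

Step 1: Recall the z-score formula: z = (x - mu) / sigma
Step 2: Substitute values: z = (54 - 50) / 5
Step 3: z = 4 / 5 = 0.8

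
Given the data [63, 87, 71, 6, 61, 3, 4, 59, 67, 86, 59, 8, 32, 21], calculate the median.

59

Step 1: Sort the data in ascending order: [3, 4, 6, 8, 21, 32, 59, 59, 61, 63, 67, 71, 86, 87]
Step 2: The number of values is n = 14.
Step 3: Since n is even, the median is the average of positions 7 and 8:
  Median = (59 + 59) / 2 = 59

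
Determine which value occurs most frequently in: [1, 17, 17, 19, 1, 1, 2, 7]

1

Step 1: Count the frequency of each value:
  1: appears 3 time(s)
  2: appears 1 time(s)
  7: appears 1 time(s)
  17: appears 2 time(s)
  19: appears 1 time(s)
Step 2: The value 1 appears most frequently (3 times).
Step 3: Mode = 1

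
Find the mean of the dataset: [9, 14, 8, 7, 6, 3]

7.8333

Step 1: Sum all values: 9 + 14 + 8 + 7 + 6 + 3 = 47
Step 2: Count the number of values: n = 6
Step 3: Mean = sum / n = 47 / 6 = 7.8333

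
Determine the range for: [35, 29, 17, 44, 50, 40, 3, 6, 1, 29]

49

Step 1: Identify the maximum value: max = 50
Step 2: Identify the minimum value: min = 1
Step 3: Range = max - min = 50 - 1 = 49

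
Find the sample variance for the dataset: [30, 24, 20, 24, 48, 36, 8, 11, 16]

157.6111

Step 1: Compute the mean: (30 + 24 + 20 + 24 + 48 + 36 + 8 + 11 + 16) / 9 = 24.1111
Step 2: Compute squared deviations from the mean:
  (30 - 24.1111)^2 = 34.679
  (24 - 24.1111)^2 = 0.0123
  (20 - 24.1111)^2 = 16.9012
  (24 - 24.1111)^2 = 0.0123
  (48 - 24.1111)^2 = 570.679
  (36 - 24.1111)^2 = 141.3457
  (8 - 24.1111)^2 = 259.5679
  (11 - 24.1111)^2 = 171.9012
  (16 - 24.1111)^2 = 65.7901
Step 3: Sum of squared deviations = 1260.8889
Step 4: Sample variance = 1260.8889 / 8 = 157.6111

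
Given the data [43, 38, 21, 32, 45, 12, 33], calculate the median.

33

Step 1: Sort the data in ascending order: [12, 21, 32, 33, 38, 43, 45]
Step 2: The number of values is n = 7.
Step 3: Since n is odd, the median is the middle value at position 4: 33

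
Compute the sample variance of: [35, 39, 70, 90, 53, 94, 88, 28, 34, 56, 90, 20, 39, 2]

871.7582

Step 1: Compute the mean: (35 + 39 + 70 + 90 + 53 + 94 + 88 + 28 + 34 + 56 + 90 + 20 + 39 + 2) / 14 = 52.7143
Step 2: Compute squared deviations from the mean:
  (35 - 52.7143)^2 = 313.7959
  (39 - 52.7143)^2 = 188.0816
  (70 - 52.7143)^2 = 298.7959
  (90 - 52.7143)^2 = 1390.2245
  (53 - 52.7143)^2 = 0.0816
  (94 - 52.7143)^2 = 1704.5102
  (88 - 52.7143)^2 = 1245.0816
  (28 - 52.7143)^2 = 610.7959
  (34 - 52.7143)^2 = 350.2245
  (56 - 52.7143)^2 = 10.7959
  (90 - 52.7143)^2 = 1390.2245
  (20 - 52.7143)^2 = 1070.2245
  (39 - 52.7143)^2 = 188.0816
  (2 - 52.7143)^2 = 2571.9388
Step 3: Sum of squared deviations = 11332.8571
Step 4: Sample variance = 11332.8571 / 13 = 871.7582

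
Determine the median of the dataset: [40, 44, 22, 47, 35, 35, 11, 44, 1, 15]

35

Step 1: Sort the data in ascending order: [1, 11, 15, 22, 35, 35, 40, 44, 44, 47]
Step 2: The number of values is n = 10.
Step 3: Since n is even, the median is the average of positions 5 and 6:
  Median = (35 + 35) / 2 = 35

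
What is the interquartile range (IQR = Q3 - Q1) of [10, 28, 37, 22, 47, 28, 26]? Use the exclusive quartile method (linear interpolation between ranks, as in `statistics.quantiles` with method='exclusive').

15

Step 1: Sort the data: [10, 22, 26, 28, 28, 37, 47]
Step 2: n = 7
Step 3: Using the exclusive quartile method:
  Q1 = 22
  Q2 (median) = 28
  Q3 = 37
  IQR = Q3 - Q1 = 37 - 22 = 15
Step 4: IQR = 15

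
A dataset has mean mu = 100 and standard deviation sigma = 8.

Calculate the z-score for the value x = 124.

3

Step 1: Recall the z-score formula: z = (x - mu) / sigma
Step 2: Substitute values: z = (124 - 100) / 8
Step 3: z = 24 / 8 = 3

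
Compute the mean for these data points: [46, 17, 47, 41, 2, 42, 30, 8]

29.125

Step 1: Sum all values: 46 + 17 + 47 + 41 + 2 + 42 + 30 + 8 = 233
Step 2: Count the number of values: n = 8
Step 3: Mean = sum / n = 233 / 8 = 29.125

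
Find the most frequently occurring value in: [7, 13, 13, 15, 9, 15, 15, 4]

15

Step 1: Count the frequency of each value:
  4: appears 1 time(s)
  7: appears 1 time(s)
  9: appears 1 time(s)
  13: appears 2 time(s)
  15: appears 3 time(s)
Step 2: The value 15 appears most frequently (3 times).
Step 3: Mode = 15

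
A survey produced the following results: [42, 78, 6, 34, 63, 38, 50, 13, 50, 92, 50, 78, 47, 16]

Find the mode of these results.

50

Step 1: Count the frequency of each value:
  6: appears 1 time(s)
  13: appears 1 time(s)
  16: appears 1 time(s)
  34: appears 1 time(s)
  38: appears 1 time(s)
  42: appears 1 time(s)
  47: appears 1 time(s)
  50: appears 3 time(s)
  63: appears 1 time(s)
  78: appears 2 time(s)
  92: appears 1 time(s)
Step 2: The value 50 appears most frequently (3 times).
Step 3: Mode = 50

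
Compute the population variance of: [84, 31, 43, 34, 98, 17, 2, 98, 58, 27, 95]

1119.686

Step 1: Compute the mean: (84 + 31 + 43 + 34 + 98 + 17 + 2 + 98 + 58 + 27 + 95) / 11 = 53.3636
Step 2: Compute squared deviations from the mean:
  (84 - 53.3636)^2 = 938.5868
  (31 - 53.3636)^2 = 500.1322
  (43 - 53.3636)^2 = 107.405
  (34 - 53.3636)^2 = 374.9504
  (98 - 53.3636)^2 = 1992.405
  (17 - 53.3636)^2 = 1322.314
  (2 - 53.3636)^2 = 2638.2231
  (98 - 53.3636)^2 = 1992.405
  (58 - 53.3636)^2 = 21.4959
  (27 - 53.3636)^2 = 695.0413
  (95 - 53.3636)^2 = 1733.5868
Step 3: Sum of squared deviations = 12316.5455
Step 4: Population variance = 12316.5455 / 11 = 1119.686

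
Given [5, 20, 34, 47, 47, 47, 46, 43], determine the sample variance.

247.5536

Step 1: Compute the mean: (5 + 20 + 34 + 47 + 47 + 47 + 46 + 43) / 8 = 36.125
Step 2: Compute squared deviations from the mean:
  (5 - 36.125)^2 = 968.7656
  (20 - 36.125)^2 = 260.0156
  (34 - 36.125)^2 = 4.5156
  (47 - 36.125)^2 = 118.2656
  (47 - 36.125)^2 = 118.2656
  (47 - 36.125)^2 = 118.2656
  (46 - 36.125)^2 = 97.5156
  (43 - 36.125)^2 = 47.2656
Step 3: Sum of squared deviations = 1732.875
Step 4: Sample variance = 1732.875 / 7 = 247.5536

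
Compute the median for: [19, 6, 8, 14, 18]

14

Step 1: Sort the data in ascending order: [6, 8, 14, 18, 19]
Step 2: The number of values is n = 5.
Step 3: Since n is odd, the median is the middle value at position 3: 14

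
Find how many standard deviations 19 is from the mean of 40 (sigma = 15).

-1.4

Step 1: Recall the z-score formula: z = (x - mu) / sigma
Step 2: Substitute values: z = (19 - 40) / 15
Step 3: z = -21 / 15 = -1.4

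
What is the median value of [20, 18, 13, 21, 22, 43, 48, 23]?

21.5

Step 1: Sort the data in ascending order: [13, 18, 20, 21, 22, 23, 43, 48]
Step 2: The number of values is n = 8.
Step 3: Since n is even, the median is the average of positions 4 and 5:
  Median = (21 + 22) / 2 = 21.5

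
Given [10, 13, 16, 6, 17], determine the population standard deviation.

4.0299

Step 1: Compute the mean: 12.4
Step 2: Sum of squared deviations from the mean: 81.2
Step 3: Population variance = 81.2 / 5 = 16.24
Step 4: Standard deviation = sqrt(16.24) = 4.0299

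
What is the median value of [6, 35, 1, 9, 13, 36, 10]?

10

Step 1: Sort the data in ascending order: [1, 6, 9, 10, 13, 35, 36]
Step 2: The number of values is n = 7.
Step 3: Since n is odd, the median is the middle value at position 4: 10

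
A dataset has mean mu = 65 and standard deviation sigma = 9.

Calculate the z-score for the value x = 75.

1.1111

Step 1: Recall the z-score formula: z = (x - mu) / sigma
Step 2: Substitute values: z = (75 - 65) / 9
Step 3: z = 10 / 9 = 1.1111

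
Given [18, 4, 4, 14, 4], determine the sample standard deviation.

6.7231

Step 1: Compute the mean: 8.8
Step 2: Sum of squared deviations from the mean: 180.8
Step 3: Sample variance = 180.8 / 4 = 45.2
Step 4: Standard deviation = sqrt(45.2) = 6.7231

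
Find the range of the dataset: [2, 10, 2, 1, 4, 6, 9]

9

Step 1: Identify the maximum value: max = 10
Step 2: Identify the minimum value: min = 1
Step 3: Range = max - min = 10 - 1 = 9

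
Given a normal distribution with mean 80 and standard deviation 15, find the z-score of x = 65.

-1

Step 1: Recall the z-score formula: z = (x - mu) / sigma
Step 2: Substitute values: z = (65 - 80) / 15
Step 3: z = -15 / 15 = -1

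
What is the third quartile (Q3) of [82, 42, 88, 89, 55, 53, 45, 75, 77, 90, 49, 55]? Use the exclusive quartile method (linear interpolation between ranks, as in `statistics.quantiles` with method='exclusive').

86.5

Step 1: Sort the data: [42, 45, 49, 53, 55, 55, 75, 77, 82, 88, 89, 90]
Step 2: n = 12
Step 3: Using the exclusive quartile method:
  Q1 = 50
  Q2 (median) = 65
  Q3 = 86.5
  IQR = Q3 - Q1 = 86.5 - 50 = 36.5
Step 4: Q3 = 86.5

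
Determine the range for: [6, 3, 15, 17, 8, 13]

14

Step 1: Identify the maximum value: max = 17
Step 2: Identify the minimum value: min = 3
Step 3: Range = max - min = 17 - 3 = 14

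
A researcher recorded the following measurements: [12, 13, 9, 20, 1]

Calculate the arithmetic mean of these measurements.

11

Step 1: Sum all values: 12 + 13 + 9 + 20 + 1 = 55
Step 2: Count the number of values: n = 5
Step 3: Mean = sum / n = 55 / 5 = 11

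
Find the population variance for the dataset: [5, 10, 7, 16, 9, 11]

11.8889

Step 1: Compute the mean: (5 + 10 + 7 + 16 + 9 + 11) / 6 = 9.6667
Step 2: Compute squared deviations from the mean:
  (5 - 9.6667)^2 = 21.7778
  (10 - 9.6667)^2 = 0.1111
  (7 - 9.6667)^2 = 7.1111
  (16 - 9.6667)^2 = 40.1111
  (9 - 9.6667)^2 = 0.4444
  (11 - 9.6667)^2 = 1.7778
Step 3: Sum of squared deviations = 71.3333
Step 4: Population variance = 71.3333 / 6 = 11.8889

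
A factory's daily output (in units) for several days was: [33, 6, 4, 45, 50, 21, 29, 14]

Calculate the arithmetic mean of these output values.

25.25

Step 1: Sum all values: 33 + 6 + 4 + 45 + 50 + 21 + 29 + 14 = 202
Step 2: Count the number of values: n = 8
Step 3: Mean = sum / n = 202 / 8 = 25.25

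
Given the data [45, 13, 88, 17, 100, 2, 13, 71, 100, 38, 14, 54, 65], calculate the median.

45

Step 1: Sort the data in ascending order: [2, 13, 13, 14, 17, 38, 45, 54, 65, 71, 88, 100, 100]
Step 2: The number of values is n = 13.
Step 3: Since n is odd, the median is the middle value at position 7: 45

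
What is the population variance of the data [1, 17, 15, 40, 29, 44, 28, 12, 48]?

226.6667

Step 1: Compute the mean: (1 + 17 + 15 + 40 + 29 + 44 + 28 + 12 + 48) / 9 = 26
Step 2: Compute squared deviations from the mean:
  (1 - 26)^2 = 625
  (17 - 26)^2 = 81
  (15 - 26)^2 = 121
  (40 - 26)^2 = 196
  (29 - 26)^2 = 9
  (44 - 26)^2 = 324
  (28 - 26)^2 = 4
  (12 - 26)^2 = 196
  (48 - 26)^2 = 484
Step 3: Sum of squared deviations = 2040
Step 4: Population variance = 2040 / 9 = 226.6667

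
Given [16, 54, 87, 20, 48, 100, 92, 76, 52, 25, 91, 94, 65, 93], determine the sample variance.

881.8736

Step 1: Compute the mean: (16 + 54 + 87 + 20 + 48 + 100 + 92 + 76 + 52 + 25 + 91 + 94 + 65 + 93) / 14 = 65.2143
Step 2: Compute squared deviations from the mean:
  (16 - 65.2143)^2 = 2422.0459
  (54 - 65.2143)^2 = 125.7602
  (87 - 65.2143)^2 = 474.6173
  (20 - 65.2143)^2 = 2044.3316
  (48 - 65.2143)^2 = 296.3316
  (100 - 65.2143)^2 = 1210.0459
  (92 - 65.2143)^2 = 717.4745
  (76 - 65.2143)^2 = 116.3316
  (52 - 65.2143)^2 = 174.6173
  (25 - 65.2143)^2 = 1617.1888
  (91 - 65.2143)^2 = 664.9031
  (94 - 65.2143)^2 = 828.6173
  (65 - 65.2143)^2 = 0.0459
  (93 - 65.2143)^2 = 772.0459
Step 3: Sum of squared deviations = 11464.3571
Step 4: Sample variance = 11464.3571 / 13 = 881.8736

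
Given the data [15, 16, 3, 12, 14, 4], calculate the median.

13

Step 1: Sort the data in ascending order: [3, 4, 12, 14, 15, 16]
Step 2: The number of values is n = 6.
Step 3: Since n is even, the median is the average of positions 3 and 4:
  Median = (12 + 14) / 2 = 13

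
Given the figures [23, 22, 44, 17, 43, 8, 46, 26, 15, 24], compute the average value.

26.8

Step 1: Sum all values: 23 + 22 + 44 + 17 + 43 + 8 + 46 + 26 + 15 + 24 = 268
Step 2: Count the number of values: n = 10
Step 3: Mean = sum / n = 268 / 10 = 26.8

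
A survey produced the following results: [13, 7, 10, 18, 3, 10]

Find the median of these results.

10

Step 1: Sort the data in ascending order: [3, 7, 10, 10, 13, 18]
Step 2: The number of values is n = 6.
Step 3: Since n is even, the median is the average of positions 3 and 4:
  Median = (10 + 10) / 2 = 10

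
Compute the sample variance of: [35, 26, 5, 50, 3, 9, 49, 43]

388

Step 1: Compute the mean: (35 + 26 + 5 + 50 + 3 + 9 + 49 + 43) / 8 = 27.5
Step 2: Compute squared deviations from the mean:
  (35 - 27.5)^2 = 56.25
  (26 - 27.5)^2 = 2.25
  (5 - 27.5)^2 = 506.25
  (50 - 27.5)^2 = 506.25
  (3 - 27.5)^2 = 600.25
  (9 - 27.5)^2 = 342.25
  (49 - 27.5)^2 = 462.25
  (43 - 27.5)^2 = 240.25
Step 3: Sum of squared deviations = 2716
Step 4: Sample variance = 2716 / 7 = 388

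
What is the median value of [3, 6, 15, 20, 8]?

8

Step 1: Sort the data in ascending order: [3, 6, 8, 15, 20]
Step 2: The number of values is n = 5.
Step 3: Since n is odd, the median is the middle value at position 3: 8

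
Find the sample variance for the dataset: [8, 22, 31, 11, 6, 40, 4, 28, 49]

258.3611

Step 1: Compute the mean: (8 + 22 + 31 + 11 + 6 + 40 + 4 + 28 + 49) / 9 = 22.1111
Step 2: Compute squared deviations from the mean:
  (8 - 22.1111)^2 = 199.1235
  (22 - 22.1111)^2 = 0.0123
  (31 - 22.1111)^2 = 79.0123
  (11 - 22.1111)^2 = 123.4568
  (6 - 22.1111)^2 = 259.5679
  (40 - 22.1111)^2 = 320.0123
  (4 - 22.1111)^2 = 328.0123
  (28 - 22.1111)^2 = 34.679
  (49 - 22.1111)^2 = 723.0123
Step 3: Sum of squared deviations = 2066.8889
Step 4: Sample variance = 2066.8889 / 8 = 258.3611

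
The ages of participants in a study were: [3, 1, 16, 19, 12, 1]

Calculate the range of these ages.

18

Step 1: Identify the maximum value: max = 19
Step 2: Identify the minimum value: min = 1
Step 3: Range = max - min = 19 - 1 = 18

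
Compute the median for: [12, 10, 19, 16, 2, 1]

11

Step 1: Sort the data in ascending order: [1, 2, 10, 12, 16, 19]
Step 2: The number of values is n = 6.
Step 3: Since n is even, the median is the average of positions 3 and 4:
  Median = (10 + 12) / 2 = 11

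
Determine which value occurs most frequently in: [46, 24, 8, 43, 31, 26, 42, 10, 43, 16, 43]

43

Step 1: Count the frequency of each value:
  8: appears 1 time(s)
  10: appears 1 time(s)
  16: appears 1 time(s)
  24: appears 1 time(s)
  26: appears 1 time(s)
  31: appears 1 time(s)
  42: appears 1 time(s)
  43: appears 3 time(s)
  46: appears 1 time(s)
Step 2: The value 43 appears most frequently (3 times).
Step 3: Mode = 43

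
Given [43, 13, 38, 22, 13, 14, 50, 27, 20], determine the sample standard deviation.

13.8744

Step 1: Compute the mean: 26.6667
Step 2: Sum of squared deviations from the mean: 1540
Step 3: Sample variance = 1540 / 8 = 192.5
Step 4: Standard deviation = sqrt(192.5) = 13.8744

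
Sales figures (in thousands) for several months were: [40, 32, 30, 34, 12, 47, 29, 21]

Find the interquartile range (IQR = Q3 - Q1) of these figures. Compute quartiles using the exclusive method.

15.5

Step 1: Sort the data: [12, 21, 29, 30, 32, 34, 40, 47]
Step 2: n = 8
Step 3: Using the exclusive quartile method:
  Q1 = 23
  Q2 (median) = 31
  Q3 = 38.5
  IQR = Q3 - Q1 = 38.5 - 23 = 15.5
Step 4: IQR = 15.5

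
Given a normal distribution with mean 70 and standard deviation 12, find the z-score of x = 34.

-3

Step 1: Recall the z-score formula: z = (x - mu) / sigma
Step 2: Substitute values: z = (34 - 70) / 12
Step 3: z = -36 / 12 = -3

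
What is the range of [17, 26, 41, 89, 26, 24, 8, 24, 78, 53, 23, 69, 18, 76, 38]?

81

Step 1: Identify the maximum value: max = 89
Step 2: Identify the minimum value: min = 8
Step 3: Range = max - min = 89 - 8 = 81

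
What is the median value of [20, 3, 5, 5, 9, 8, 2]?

5

Step 1: Sort the data in ascending order: [2, 3, 5, 5, 8, 9, 20]
Step 2: The number of values is n = 7.
Step 3: Since n is odd, the median is the middle value at position 4: 5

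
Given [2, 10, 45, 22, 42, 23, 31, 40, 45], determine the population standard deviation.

14.8357

Step 1: Compute the mean: 28.8889
Step 2: Sum of squared deviations from the mean: 1980.8889
Step 3: Population variance = 1980.8889 / 9 = 220.0988
Step 4: Standard deviation = sqrt(220.0988) = 14.8357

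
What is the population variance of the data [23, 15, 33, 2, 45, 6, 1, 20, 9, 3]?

193.41

Step 1: Compute the mean: (23 + 15 + 33 + 2 + 45 + 6 + 1 + 20 + 9 + 3) / 10 = 15.7
Step 2: Compute squared deviations from the mean:
  (23 - 15.7)^2 = 53.29
  (15 - 15.7)^2 = 0.49
  (33 - 15.7)^2 = 299.29
  (2 - 15.7)^2 = 187.69
  (45 - 15.7)^2 = 858.49
  (6 - 15.7)^2 = 94.09
  (1 - 15.7)^2 = 216.09
  (20 - 15.7)^2 = 18.49
  (9 - 15.7)^2 = 44.89
  (3 - 15.7)^2 = 161.29
Step 3: Sum of squared deviations = 1934.1
Step 4: Population variance = 1934.1 / 10 = 193.41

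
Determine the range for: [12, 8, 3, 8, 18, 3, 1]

17

Step 1: Identify the maximum value: max = 18
Step 2: Identify the minimum value: min = 1
Step 3: Range = max - min = 18 - 1 = 17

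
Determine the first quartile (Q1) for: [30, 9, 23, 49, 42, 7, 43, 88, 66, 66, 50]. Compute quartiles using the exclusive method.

23

Step 1: Sort the data: [7, 9, 23, 30, 42, 43, 49, 50, 66, 66, 88]
Step 2: n = 11
Step 3: Using the exclusive quartile method:
  Q1 = 23
  Q2 (median) = 43
  Q3 = 66
  IQR = Q3 - Q1 = 66 - 23 = 43
Step 4: Q1 = 23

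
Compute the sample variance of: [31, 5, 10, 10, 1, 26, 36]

189.3333

Step 1: Compute the mean: (31 + 5 + 10 + 10 + 1 + 26 + 36) / 7 = 17
Step 2: Compute squared deviations from the mean:
  (31 - 17)^2 = 196
  (5 - 17)^2 = 144
  (10 - 17)^2 = 49
  (10 - 17)^2 = 49
  (1 - 17)^2 = 256
  (26 - 17)^2 = 81
  (36 - 17)^2 = 361
Step 3: Sum of squared deviations = 1136
Step 4: Sample variance = 1136 / 6 = 189.3333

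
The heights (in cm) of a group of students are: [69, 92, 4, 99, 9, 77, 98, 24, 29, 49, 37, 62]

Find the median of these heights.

55.5

Step 1: Sort the data in ascending order: [4, 9, 24, 29, 37, 49, 62, 69, 77, 92, 98, 99]
Step 2: The number of values is n = 12.
Step 3: Since n is even, the median is the average of positions 6 and 7:
  Median = (49 + 62) / 2 = 55.5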